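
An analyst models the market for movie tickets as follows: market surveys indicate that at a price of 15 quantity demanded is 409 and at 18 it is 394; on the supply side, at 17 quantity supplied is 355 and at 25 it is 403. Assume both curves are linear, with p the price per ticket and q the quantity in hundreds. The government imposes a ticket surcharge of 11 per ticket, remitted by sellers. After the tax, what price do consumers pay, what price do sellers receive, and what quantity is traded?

Consumers pay 27; sellers receive 16; quantity = 349.

Demand slope: (394 − 409)/(18 − 15) = -5, so qd = 484 − 5p.
Supply slope: (403 − 355)/(25 − 17) = 6, so qs = 6p + 253.
Without the tax, 484 − 5p = 6p + 253 gives 11p = 231, so p* = 21 and q* = 379.
With the tax collected from sellers, supply shifts: qs = 6(p − 11) + 253.
New equilibrium: consumers pay 27, sellers receive 16, q = 349. (Wedge: pb − ps = 11.)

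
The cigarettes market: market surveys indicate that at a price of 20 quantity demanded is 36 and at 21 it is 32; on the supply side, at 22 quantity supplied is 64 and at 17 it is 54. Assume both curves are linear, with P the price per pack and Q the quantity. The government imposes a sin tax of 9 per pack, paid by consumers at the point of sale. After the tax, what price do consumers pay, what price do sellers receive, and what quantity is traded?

Demand slope: (32 − 36)/(21 − 20) = -4, so Qd = 116 − 4P.
Supply slope: (54 − 64)/(17 − 22) = 2, so Qs = 2P + 20.
Before the tax: set 116 − 4P = 2P + 20 → P* = 16, Q* = 52.
With the tax collected from consumers, demand (in seller-price terms) shifts: Qd = 116 − 4(P + 9).
Solving gives Q = 40 with consumers paying 19 and sellers receiving 10 (the 9 wedge).

Consumers pay 19; sellers receive 10; quantity = 40.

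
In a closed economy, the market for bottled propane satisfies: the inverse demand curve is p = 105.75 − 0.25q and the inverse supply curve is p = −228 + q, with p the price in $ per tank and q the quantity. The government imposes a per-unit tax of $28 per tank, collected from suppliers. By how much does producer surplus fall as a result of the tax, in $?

Producer surplus falls by $5729.92.

Inverting to q(p) form: qd = 423 − 4p; qs = p + 228.
Before the tax: set 423 − 4p = p + 228 → p* = $39, q* = 267.
With the tax collected from suppliers, supply shifts: qs = (p − 28) + 228.
New equilibrium: buyers pay $44.6, suppliers receive $16.6, q = 244.6. (Wedge: pb − ps = 28.)
ΔPS is the trapezoid between Q = 244.6 and Q = 267 of height $22.4: ½ · (267 + 244.6) · 22.4 = $5729.92.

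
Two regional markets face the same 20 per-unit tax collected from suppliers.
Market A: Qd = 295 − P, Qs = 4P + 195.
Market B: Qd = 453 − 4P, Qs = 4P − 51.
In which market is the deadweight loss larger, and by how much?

Market A: pre-tax P* = 20, Q* = 275; post-tax Q = 259; deadweight loss = 160.
Market B: pre-tax P* = 63, Q* = 201; post-tax Q = 161; deadweight loss = 400.
Difference: 160 vs 400 → market B is larger by 240.

Market B, by 240.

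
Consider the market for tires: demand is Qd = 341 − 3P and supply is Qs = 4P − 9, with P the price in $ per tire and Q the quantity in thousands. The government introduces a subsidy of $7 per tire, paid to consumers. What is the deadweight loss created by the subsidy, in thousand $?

Deadweight loss = $42 thousand.

Before the subsidy: set 341 − 3P = 4P − 9 → P* = $50, Q* = 191.
With a per-unit subsidy paid to consumers, each effectively pays P − 7, so demand becomes Qd = 341 − 3(P − 7).
New equilibrium: consumers pay $46, suppliers receive $53, Q = 203. (Wedge: Pb − Ps = −7.)
Quantity rises by |ΔQ| = |191 − 203| = 12.
DWL = ½ · t · |ΔQ| = ½ · 7 · 12 = $42.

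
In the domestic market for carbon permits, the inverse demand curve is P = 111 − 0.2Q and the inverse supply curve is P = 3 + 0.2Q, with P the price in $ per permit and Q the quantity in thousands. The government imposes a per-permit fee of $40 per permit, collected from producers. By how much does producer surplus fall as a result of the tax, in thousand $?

Producer surplus falls by $4400 thousand.

Rewrite in direct form: Qd = 555 − 5P and Qs = 5P − 15.
Before the tax: set 555 − 5P = 5P − 15 → P* = $57, Q* = 270.
With the tax collected from producers, supply shifts: Qs = 5(P − 40) − 15.
New equilibrium: consumers pay $77, producers receive $37, Q = 170. (Wedge: Pb − Ps = 40.)
ΔPS is the trapezoid between Q = 170 and Q = 270 of height $20: ½ · (270 + 170) · 20 = $4400.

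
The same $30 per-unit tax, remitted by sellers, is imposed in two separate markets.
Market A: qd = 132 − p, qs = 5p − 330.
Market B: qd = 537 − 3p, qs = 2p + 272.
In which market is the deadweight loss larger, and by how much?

Market B, by $165.

Market A: pre-tax p* = $77, q* = 55; post-tax q = 30; deadweight loss = $375.
Market B: pre-tax p* = $53, q* = 378; post-tax q = 342; deadweight loss = $540.
Difference: $375 vs $540 → market B is larger by $165.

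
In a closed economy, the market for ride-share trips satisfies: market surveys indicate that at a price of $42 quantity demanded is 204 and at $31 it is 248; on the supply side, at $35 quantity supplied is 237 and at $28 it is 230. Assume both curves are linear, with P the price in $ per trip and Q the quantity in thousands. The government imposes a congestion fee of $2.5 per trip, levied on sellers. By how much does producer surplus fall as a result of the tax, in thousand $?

Producer surplus falls by $470 thousand.

Demand slope: (248 − 204)/(31 − 42) = -4, so Qd = 372 − 4P.
Supply slope: (230 − 237)/(28 − 35) = 1, so Qs = P + 202.
Before the tax: set 372 − 4P = P + 202 → P* = $34, Q* = 236.
With the tax collected from sellers, supply shifts: Qs = (P − 2.5) + 202.
New equilibrium: buyers pay $34.5, sellers receive $32, Q = 234. (Wedge: Pb − Ps = 2.5.)
ΔPS is the trapezoid between Q = 234 and Q = 236 of height $2: ½ · (236 + 234) · 2 = $470.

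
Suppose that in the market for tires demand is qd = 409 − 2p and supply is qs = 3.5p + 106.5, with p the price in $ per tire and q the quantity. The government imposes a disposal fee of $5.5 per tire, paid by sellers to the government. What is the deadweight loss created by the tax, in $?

Without the tax, 409 − 2p = 3.5p + 106.5 gives 5.5p = 302.5, so p* = $55 and q* = 299.
With the tax collected from sellers, supply shifts: qs = 3.5(p − 5.5) + 106.5.
Solving gives q = 292 with buyers paying $58.5 and sellers receiving $53 (the $5.5 wedge).
Quantity falls by |ΔQ| = |299 − 292| = 7.
DWL = ½ · t · |ΔQ| = ½ · 5.5 · 7 = $19.25.

Deadweight loss = $19.25.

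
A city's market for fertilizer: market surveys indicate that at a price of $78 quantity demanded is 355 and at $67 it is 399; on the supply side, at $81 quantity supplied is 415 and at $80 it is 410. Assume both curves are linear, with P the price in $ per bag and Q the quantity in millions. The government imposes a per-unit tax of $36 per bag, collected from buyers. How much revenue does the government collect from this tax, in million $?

Tax revenue = $10620 million.

Demand slope: (399 − 355)/(67 − 78) = -4, so Qd = 667 − 4P.
Supply slope: (410 − 415)/(80 − 81) = 5, so Qs = 5P + 10.
Before the tax: set 667 − 4P = 5P + 10 → P* = $73, Q* = 375.
With the tax collected from buyers, demand (in seller-price terms) shifts: Qd = 667 − 4(P + 36).
Solving gives Q = 295 with buyers paying $93 and suppliers receiving $57 (the $36 wedge).
Revenue = t · Q = 36 · 295 = $10620.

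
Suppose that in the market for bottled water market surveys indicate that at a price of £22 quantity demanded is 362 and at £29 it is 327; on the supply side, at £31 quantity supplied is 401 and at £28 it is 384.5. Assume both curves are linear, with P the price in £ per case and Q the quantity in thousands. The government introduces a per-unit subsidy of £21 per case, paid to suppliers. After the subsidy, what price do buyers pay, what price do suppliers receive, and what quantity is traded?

Demand slope: (327 − 362)/(29 − 22) = -5, so Qd = 472 − 5P.
Supply slope: (384.5 − 401)/(28 − 31) = 5.5, so Qs = 5.5P + 230.5.
Before the subsidy: set 472 − 5P = 5.5P + 230.5 → P* = £23, Q* = 357.
With a per-unit subsidy paid to suppliers, each receives P + 21 per unit sold, so supply becomes Qs = 5.5(P + 21) + 230.5.
New equilibrium: buyers pay £12, suppliers receive £33, Q = 412. (Wedge: Pb − Ps = −21.)

Buyers pay £12; suppliers receive £33; quantity = 412.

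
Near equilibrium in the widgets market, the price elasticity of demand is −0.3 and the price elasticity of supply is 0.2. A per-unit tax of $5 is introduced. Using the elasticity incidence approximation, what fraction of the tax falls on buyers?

Incidence ratio: buyers' share ≈ εs / (εs + |εd|) = 0.2 / (0.2 + 0.3) = 0.4.
Supply is the less elastic side, so buyers bear the smaller share.

Buyers' share ≈ 0.4.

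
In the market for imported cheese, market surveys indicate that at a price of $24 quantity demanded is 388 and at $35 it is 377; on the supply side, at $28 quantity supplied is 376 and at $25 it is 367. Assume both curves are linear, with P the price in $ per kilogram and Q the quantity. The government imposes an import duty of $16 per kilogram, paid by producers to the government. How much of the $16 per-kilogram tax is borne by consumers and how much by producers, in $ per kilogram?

Consumers bear $12 per kilogram; producers bear $4 per kilogram.

Demand slope: (377 − 388)/(35 − 24) = -1, so Qd = 412 − P.
Supply slope: (367 − 376)/(25 − 28) = 3, so Qs = 3P + 292.
Before the tax: set 412 − P = 3P + 292 → P* = $30, Q* = 382.
With the tax collected from producers, supply shifts: Qs = 3(P − 16) + 292.
Solving gives Q = 370 with consumers paying $42 and producers receiving $26 (the $16 wedge).
Burden on consumers: $12; on producers: $4. (They sum to $16.)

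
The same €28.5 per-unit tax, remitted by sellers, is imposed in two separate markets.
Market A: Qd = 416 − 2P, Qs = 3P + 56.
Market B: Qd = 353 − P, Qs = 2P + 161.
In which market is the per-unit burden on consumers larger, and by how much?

Market A: pre-tax P* = €72, Q* = 272; post-tax Q = 237.8; per-unit burden on consumers = €17.1.
Market B: pre-tax P* = €64, Q* = 289; post-tax Q = 270; per-unit burden on consumers = €19.
Difference: €17.1 vs €19 → market B is larger by €1.9.

Market B, by €1.9.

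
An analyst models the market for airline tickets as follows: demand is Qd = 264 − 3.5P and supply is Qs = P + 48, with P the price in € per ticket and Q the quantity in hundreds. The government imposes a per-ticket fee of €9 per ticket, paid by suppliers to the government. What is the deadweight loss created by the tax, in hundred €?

Deadweight loss = €31.5 hundred.

Without the tax, 264 − 3.5P = P + 48 gives 4.5P = 216, so P* = €48 and Q* = 96.
With the tax collected from suppliers, supply shifts: Qs = (P − 9) + 48.
Solving gives Q = 89 with consumers paying €50 and suppliers receiving €41 (the €9 wedge).
Quantity falls by |ΔQ| = |96 − 89| = 7.
DWL = ½ · t · |ΔQ| = ½ · 9 · 7 = €31.5.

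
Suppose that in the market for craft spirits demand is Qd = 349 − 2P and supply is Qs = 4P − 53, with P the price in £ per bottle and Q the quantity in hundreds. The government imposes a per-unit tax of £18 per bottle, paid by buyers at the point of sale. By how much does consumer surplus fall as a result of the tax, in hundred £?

Consumer surplus falls by £2436 hundred.

Before the tax: set 349 − 2P = 4P − 53 → P* = £67, Q* = 215.
With the tax collected from buyers, demand (in seller-price terms) shifts: Qd = 349 − 2(P + 18).
New equilibrium: buyers pay £79, producers receive £61, Q = 191. (Wedge: Pb − Ps = 18.)
ΔCS is the trapezoid between Q = 191 and Q = 215 of height £12: ½ · (215 + 191) · 12 = £2436.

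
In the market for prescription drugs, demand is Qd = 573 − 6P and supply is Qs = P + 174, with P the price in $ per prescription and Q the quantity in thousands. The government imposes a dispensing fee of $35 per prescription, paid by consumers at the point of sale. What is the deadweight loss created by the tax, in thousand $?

Before the tax: set 573 − 6P = P + 174 → P* = $57, Q* = 231.
With the tax collected from consumers, demand (in seller-price terms) shifts: Qd = 573 − 6(P + 35).
Solving gives Q = 201 with consumers paying $62 and sellers receiving $27 (the $35 wedge).
Quantity falls by |ΔQ| = |231 − 201| = 30.
DWL = ½ · t · |ΔQ| = ½ · 35 · 30 = $525.

Deadweight loss = $525 thousand.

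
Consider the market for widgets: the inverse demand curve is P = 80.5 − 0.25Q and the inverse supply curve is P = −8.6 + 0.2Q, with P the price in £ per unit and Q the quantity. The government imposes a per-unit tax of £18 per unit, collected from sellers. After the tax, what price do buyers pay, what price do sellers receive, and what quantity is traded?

Inverting to Q(P) form: Qd = 322 − 4P; Qs = 5P + 43.
Before the tax: set 322 − 4P = 5P + 43 → P* = £31, Q* = 198.
With the tax collected from sellers, supply shifts: Qs = 5(P − 18) + 43.
Solving gives Q = 158 with buyers paying £41 and sellers receiving £23 (the £18 wedge).
The less price-elastic side of the market bears the larger share of a per-unit tax.

Buyers pay £41; sellers receive £23; quantity = 158.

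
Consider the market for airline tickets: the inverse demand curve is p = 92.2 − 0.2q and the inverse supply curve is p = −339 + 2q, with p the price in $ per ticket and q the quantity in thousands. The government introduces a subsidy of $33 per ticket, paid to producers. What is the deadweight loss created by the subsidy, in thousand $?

Deadweight loss = $247.5 thousand.

Rewrite in direct form: qd = 461 − 5p and qs = 0.5p + 169.5.
Before the subsidy: set 461 − 5p = 0.5p + 169.5 → p* = $53, q* = 196.
With a per-unit subsidy paid to producers, each receives p + 33 per unit sold, so supply becomes qs = 0.5(p + 33) + 169.5.
Solving gives q = 211 with buyers paying $50 and producers receiving $83 (the $33 wedge).
Quantity rises by |ΔQ| = |196 − 211| = 15.
DWL = ½ · t · |ΔQ| = ½ · 33 · 15 = $247.5.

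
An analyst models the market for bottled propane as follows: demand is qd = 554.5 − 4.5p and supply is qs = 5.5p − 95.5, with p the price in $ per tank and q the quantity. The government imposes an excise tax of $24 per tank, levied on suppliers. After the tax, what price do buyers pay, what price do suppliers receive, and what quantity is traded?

Buyers pay $78.2; suppliers receive $54.2; quantity = 202.6.

Without the tax, 554.5 − 4.5p = 5.5p − 95.5 gives 10p = 650, so p* = $65 and q* = 262.
With the tax collected from suppliers, supply shifts: qs = 5.5(p − 24) − 95.5.
Solving gives q = 202.6 with buyers paying $78.2 and suppliers receiving $54.2 (the $24 wedge).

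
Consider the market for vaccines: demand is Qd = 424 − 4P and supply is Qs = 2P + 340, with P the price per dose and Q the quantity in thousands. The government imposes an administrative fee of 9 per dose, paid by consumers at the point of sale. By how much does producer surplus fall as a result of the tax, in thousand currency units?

Without the tax, 424 − 4P = 2P + 340 gives 6P = 84, so P* = 14 and Q* = 368.
With the tax collected from consumers, demand (in seller-price terms) shifts: Qd = 424 − 4(P + 9).
Solving gives Q = 356 with consumers paying 17 and sellers receiving 8 (the 9 wedge).
ΔPS is the trapezoid between Q = 356 and Q = 368 of height 6: ½ · (368 + 356) · 6 = 2172.

Producer surplus falls by 2172 thousand.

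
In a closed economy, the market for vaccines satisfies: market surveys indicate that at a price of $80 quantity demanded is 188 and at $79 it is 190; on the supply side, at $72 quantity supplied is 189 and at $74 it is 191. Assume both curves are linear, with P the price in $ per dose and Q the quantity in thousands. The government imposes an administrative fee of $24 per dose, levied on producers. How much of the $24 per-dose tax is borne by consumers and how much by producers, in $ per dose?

Consumers bear $8 per dose; producers bear $16 per dose.

Demand slope: (190 − 188)/(79 − 80) = -2, so Qd = 348 − 2P.
Supply slope: (191 − 189)/(74 − 72) = 1, so Qs = P + 117.
Without the tax, 348 − 2P = P + 117 gives 3P = 231, so P* = $77 and Q* = 194.
With the tax collected from producers, supply shifts: Qs = (P − 24) + 117.
Solving gives Q = 178 with consumers paying $85 and producers receiving $61 (the $24 wedge).
Burden on consumers: $8; on producers: $16. (They sum to $24.)
The less price-elastic side of the market bears the larger share of a per-unit tax.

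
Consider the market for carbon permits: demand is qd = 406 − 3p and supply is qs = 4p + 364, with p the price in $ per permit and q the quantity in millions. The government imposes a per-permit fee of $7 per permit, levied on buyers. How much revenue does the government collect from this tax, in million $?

Tax revenue = $2632 million.

Before the tax: set 406 − 3p = 4p + 364 → p* = $6, q* = 388.
With the tax collected from buyers, demand (in seller-price terms) shifts: qd = 406 − 3(p + 7).
New equilibrium: buyers pay $10, sellers receive $3, q = 376. (Wedge: pb − ps = 7.)
Revenue = t · Q = 7 · 376 = $2632.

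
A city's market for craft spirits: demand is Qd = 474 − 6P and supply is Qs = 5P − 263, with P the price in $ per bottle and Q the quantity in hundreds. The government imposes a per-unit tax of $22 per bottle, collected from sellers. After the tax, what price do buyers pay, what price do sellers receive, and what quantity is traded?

Buyers pay $77; sellers receive $55; quantity = 12.

Before the tax: set 474 − 6P = 5P − 263 → P* = $67, Q* = 72.
With the tax collected from sellers, supply shifts: Qs = 5(P − 22) − 263.
New equilibrium: buyers pay $77, sellers receive $55, Q = 12. (Wedge: Pb − Ps = 22.)
The less price-elastic side of the market bears the larger share of a per-unit tax.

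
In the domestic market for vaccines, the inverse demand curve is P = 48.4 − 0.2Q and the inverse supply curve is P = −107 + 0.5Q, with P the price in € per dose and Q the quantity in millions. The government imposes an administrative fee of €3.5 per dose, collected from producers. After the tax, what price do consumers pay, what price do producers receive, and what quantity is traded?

Inverting to Q(P) form: Qd = 242 − 5P; Qs = 2P + 214.
Before the tax: set 242 − 5P = 2P + 214 → P* = €4, Q* = 222.
With the tax collected from producers, supply shifts: Qs = 2(P − 3.5) + 214.
Solving gives Q = 217 with consumers paying €5 and producers receiving €1.5 (the €3.5 wedge).
The less price-elastic side of the market bears the larger share of a per-unit tax.

Consumers pay €5; producers receive €1.5; quantity = 217.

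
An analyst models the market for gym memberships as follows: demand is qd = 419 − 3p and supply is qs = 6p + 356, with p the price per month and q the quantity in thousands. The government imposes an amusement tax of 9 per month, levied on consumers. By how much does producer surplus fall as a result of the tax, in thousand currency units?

Producer surplus falls by 1167 thousand.

Before the tax: set 419 − 3p = 6p + 356 → p* = 7, q* = 398.
With the tax collected from consumers, demand (in seller-price terms) shifts: qd = 419 − 3(p + 9).
New equilibrium: consumers pay 13, sellers receive 4, q = 380. (Wedge: pb − ps = 9.)
ΔPS is the trapezoid between Q = 380 and Q = 398 of height 3: ½ · (398 + 380) · 3 = 1167.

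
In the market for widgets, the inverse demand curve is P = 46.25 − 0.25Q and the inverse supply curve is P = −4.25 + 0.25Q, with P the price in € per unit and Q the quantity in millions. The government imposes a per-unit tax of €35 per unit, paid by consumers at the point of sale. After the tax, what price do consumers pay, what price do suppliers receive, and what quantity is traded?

Rewrite in direct form: Qd = 185 − 4P and Qs = 4P + 17.
Without the tax, 185 − 4P = 4P + 17 gives 8P = 168, so P* = €21 and Q* = 101.
With the tax collected from consumers, demand (in seller-price terms) shifts: Qd = 185 − 4(P + 35).
New equilibrium: consumers pay €38.5, suppliers receive €3.5, Q = 31. (Wedge: Pb − Ps = 35.)

Consumers pay €38.5; suppliers receive €3.5; quantity = 31.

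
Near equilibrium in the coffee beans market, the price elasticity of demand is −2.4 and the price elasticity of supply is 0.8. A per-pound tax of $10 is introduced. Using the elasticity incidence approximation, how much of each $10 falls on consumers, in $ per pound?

Consumers bear ≈ $2.5 per pound.

Incidence ratio: consumers' share ≈ εs / (εs + |εd|) = 0.8 / (0.8 + 2.4) = 0.25.
So consumers bear ≈ 0.25 × $10 = $2.5; producers bear $7.5.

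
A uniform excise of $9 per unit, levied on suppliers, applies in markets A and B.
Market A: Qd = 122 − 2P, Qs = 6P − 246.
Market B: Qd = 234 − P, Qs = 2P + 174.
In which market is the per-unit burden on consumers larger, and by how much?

Market A, by $0.75.

Market A: pre-tax P* = $46, Q* = 30; post-tax Q = 16.5; per-unit burden on consumers = $6.75.
Market B: pre-tax P* = $20, Q* = 214; post-tax Q = 208; per-unit burden on consumers = $6.
Difference: $6.75 vs $6 → market A is larger by $0.75.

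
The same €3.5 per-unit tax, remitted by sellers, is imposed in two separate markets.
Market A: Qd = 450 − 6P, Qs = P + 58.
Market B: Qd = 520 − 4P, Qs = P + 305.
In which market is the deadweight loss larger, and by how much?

Market A: pre-tax P* = €56, Q* = 114; post-tax Q = 111; deadweight loss = €5.25.
Market B: pre-tax P* = €43, Q* = 348; post-tax Q = 345.2; deadweight loss = €4.9.
Difference: €5.25 vs €4.9 → market A is larger by €0.35.

Market A, by €0.35.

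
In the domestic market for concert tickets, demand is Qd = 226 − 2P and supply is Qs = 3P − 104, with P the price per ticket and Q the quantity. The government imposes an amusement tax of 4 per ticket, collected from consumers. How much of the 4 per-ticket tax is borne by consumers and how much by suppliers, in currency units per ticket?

Consumers bear 2.4 per ticket; suppliers bear 1.6 per ticket.

Without the tax, 226 − 2P = 3P − 104 gives 5P = 330, so P* = 66 and Q* = 94.
With the tax collected from consumers, demand (in seller-price terms) shifts: Qd = 226 − 2(P + 4).
New equilibrium: consumers pay 68.4, suppliers receive 64.4, Q = 89.2. (Wedge: Pb − Ps = 4.)
Burden on consumers: 2.4; on suppliers: 1.6. (They sum to 4.)
The less price-elastic side of the market bears the larger share of a per-unit tax.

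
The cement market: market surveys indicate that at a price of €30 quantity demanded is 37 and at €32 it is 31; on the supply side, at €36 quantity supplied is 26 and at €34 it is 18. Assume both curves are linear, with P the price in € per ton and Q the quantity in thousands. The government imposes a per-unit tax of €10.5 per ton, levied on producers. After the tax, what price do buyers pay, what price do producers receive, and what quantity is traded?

Buyers pay €41; producers receive €30.5; quantity = 4.

Demand slope: (31 − 37)/(32 − 30) = -3, so Qd = 127 − 3P.
Supply slope: (18 − 26)/(34 − 36) = 4, so Qs = 4P − 118.
Before the tax: set 127 − 3P = 4P − 118 → P* = €35, Q* = 22.
With the tax collected from producers, supply shifts: Qs = 4(P − 10.5) − 118.
New equilibrium: buyers pay €41, producers receive €30.5, Q = 4. (Wedge: Pb − Ps = 10.5.)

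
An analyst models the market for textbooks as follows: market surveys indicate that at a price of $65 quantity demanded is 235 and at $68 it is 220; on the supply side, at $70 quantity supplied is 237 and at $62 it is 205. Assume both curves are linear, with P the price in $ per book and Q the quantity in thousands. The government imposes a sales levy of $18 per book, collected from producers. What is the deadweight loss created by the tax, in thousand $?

Demand slope: (220 − 235)/(68 − 65) = -5, so Qd = 560 − 5P.
Supply slope: (205 − 237)/(62 − 70) = 4, so Qs = 4P − 43.
Before the tax: set 560 − 5P = 4P − 43 → P* = $67, Q* = 225.
With the tax collected from producers, supply shifts: Qs = 4(P − 18) − 43.
New equilibrium: consumers pay $75, producers receive $57, Q = 185. (Wedge: Pb − Ps = 18.)
Quantity falls by |ΔQ| = |225 − 185| = 40.
DWL = ½ · t · |ΔQ| = ½ · 18 · 40 = $360.

Deadweight loss = $360 thousand.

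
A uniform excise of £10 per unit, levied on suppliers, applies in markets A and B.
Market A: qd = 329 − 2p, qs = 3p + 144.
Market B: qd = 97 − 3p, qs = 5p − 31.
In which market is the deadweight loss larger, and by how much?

Market B, by £33.75.

Market A: pre-tax p* = £37, q* = 255; post-tax q = 243; deadweight loss = £60.
Market B: pre-tax p* = £16, q* = 49; post-tax q = 30.25; deadweight loss = £93.75.
Difference: £60 vs £93.75 → market B is larger by £33.75.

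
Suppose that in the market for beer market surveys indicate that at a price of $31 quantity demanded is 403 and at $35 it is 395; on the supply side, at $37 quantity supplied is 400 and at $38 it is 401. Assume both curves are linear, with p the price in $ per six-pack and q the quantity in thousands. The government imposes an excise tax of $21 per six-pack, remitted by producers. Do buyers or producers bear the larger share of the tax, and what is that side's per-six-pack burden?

Demand slope: (395 − 403)/(35 − 31) = -2, so qd = 465 − 2p.
Supply slope: (401 − 400)/(38 − 37) = 1, so qs = p + 363.
Before the tax: set 465 − 2p = p + 363 → p* = $34, q* = 397.
With the tax collected from producers, supply shifts: qs = (p − 21) + 363.
Solving gives q = 383 with buyers paying $41 and producers receiving $20 (the $21 wedge).
Per-six-pack burden: buyers $7, producers $14.
Producers take the larger share because supply is less price-elastic here (demand slope 2 vs supply slope 1).
The less price-elastic side of the market bears the larger share of a per-unit tax.

Producers bear the larger share: $14 per six-pack.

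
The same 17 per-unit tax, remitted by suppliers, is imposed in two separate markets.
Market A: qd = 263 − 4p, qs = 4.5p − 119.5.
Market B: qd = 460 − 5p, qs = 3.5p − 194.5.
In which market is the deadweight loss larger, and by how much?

Market A, by 8.5.

Market A: pre-tax p* = 45, q* = 83; post-tax q = 47; deadweight loss = 306.
Market B: pre-tax p* = 77, q* = 75; post-tax q = 40; deadweight loss = 297.5.
Difference: 306 vs 297.5 → market A is larger by 8.5.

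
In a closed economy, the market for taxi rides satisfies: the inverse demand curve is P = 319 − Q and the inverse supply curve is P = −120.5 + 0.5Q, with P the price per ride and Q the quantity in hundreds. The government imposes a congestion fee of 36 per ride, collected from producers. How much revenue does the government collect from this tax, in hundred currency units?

Tax revenue = 9684 hundred.

Inverting to Q(P) form: Qd = 319 − P; Qs = 2P + 241.
Before the tax: set 319 − P = 2P + 241 → P* = 26, Q* = 293.
With the tax collected from producers, supply shifts: Qs = 2(P − 36) + 241.
Solving gives Q = 269 with consumers paying 50 and producers receiving 14 (the 36 wedge).
Revenue = t · Q = 36 · 269 = 9684.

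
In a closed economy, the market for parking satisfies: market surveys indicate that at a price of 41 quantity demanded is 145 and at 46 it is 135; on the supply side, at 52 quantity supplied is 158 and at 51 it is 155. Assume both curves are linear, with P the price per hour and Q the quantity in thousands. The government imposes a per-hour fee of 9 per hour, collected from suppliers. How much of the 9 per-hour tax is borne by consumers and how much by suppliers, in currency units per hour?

Demand slope: (135 − 145)/(46 − 41) = -2, so Qd = 227 − 2P.
Supply slope: (155 − 158)/(51 − 52) = 3, so Qs = 3P + 2.
Without the tax, 227 − 2P = 3P + 2 gives 5P = 225, so P* = 45 and Q* = 137.
With the tax collected from suppliers, supply shifts: Qs = 3(P − 9) + 2.
Solving gives Q = 126.2 with consumers paying 50.4 and suppliers receiving 41.4 (the 9 wedge).
Burden on consumers: 5.4; on suppliers: 3.6. (They sum to 9.)
The less price-elastic side of the market bears the larger share of a per-unit tax.

Consumers bear 5.4 per hour; suppliers bear 3.6 per hour.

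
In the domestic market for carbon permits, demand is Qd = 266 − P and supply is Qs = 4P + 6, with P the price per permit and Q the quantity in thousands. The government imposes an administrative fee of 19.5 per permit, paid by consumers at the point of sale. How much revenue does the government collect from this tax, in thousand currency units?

Tax revenue = 3868.8 thousand.

Before the tax: set 266 − P = 4P + 6 → P* = 52, Q* = 214.
With the tax collected from consumers, demand (in seller-price terms) shifts: Qd = 266 − (P + 19.5).
Solving gives Q = 198.4 with consumers paying 67.6 and suppliers receiving 48.1 (the 19.5 wedge).
Revenue = t · Q = 19.5 · 198.4 = 3868.8.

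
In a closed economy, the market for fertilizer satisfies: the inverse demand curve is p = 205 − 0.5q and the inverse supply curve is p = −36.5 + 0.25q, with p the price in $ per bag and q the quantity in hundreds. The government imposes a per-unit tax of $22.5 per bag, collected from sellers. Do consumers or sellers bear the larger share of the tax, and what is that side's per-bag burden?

Rewrite in direct form: qd = 410 − 2p and qs = 4p + 146.
Without the tax, 410 − 2p = 4p + 146 gives 6p = 264, so p* = $44 and q* = 322.
With the tax collected from sellers, supply shifts: qs = 4(p − 22.5) + 146.
New equilibrium: consumers pay $59, sellers receive $36.5, q = 292. (Wedge: pb − ps = 22.5.)
Per-bag burden: consumers $15, sellers $7.5.
Consumers take the larger share because demand is less price-elastic here (demand slope 2 vs supply slope 4).
The less price-elastic side of the market bears the larger share of a per-unit tax.

Consumers bear the larger share: $15 per bag.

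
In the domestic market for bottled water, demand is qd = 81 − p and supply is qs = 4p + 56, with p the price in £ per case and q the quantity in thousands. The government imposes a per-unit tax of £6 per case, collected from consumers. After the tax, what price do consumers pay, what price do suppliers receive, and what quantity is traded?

Before the tax: set 81 − p = 4p + 56 → p* = £5, q* = 76.
With the tax collected from consumers, demand (in seller-price terms) shifts: qd = 81 − (p + 6).
New equilibrium: consumers pay £9.8, suppliers receive £3.8, q = 71.2. (Wedge: pb − ps = 6.)

Consumers pay £9.8; suppliers receive £3.8; quantity = 71.2.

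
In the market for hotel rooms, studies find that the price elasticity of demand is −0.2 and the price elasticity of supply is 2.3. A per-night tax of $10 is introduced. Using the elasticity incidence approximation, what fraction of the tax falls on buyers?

Buyers' share ≈ 0.92.

Incidence ratio: buyers' share ≈ εs / (εs + |εd|) = 2.3 / (2.3 + 0.2) = 0.92.
Supply is the more elastic side, so buyers bear the larger share.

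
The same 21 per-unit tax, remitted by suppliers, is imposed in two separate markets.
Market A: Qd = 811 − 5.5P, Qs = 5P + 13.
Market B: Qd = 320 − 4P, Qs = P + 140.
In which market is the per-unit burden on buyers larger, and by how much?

Market A, by 5.8.

Market A: pre-tax P* = 76, Q* = 393; post-tax Q = 338; per-unit burden on buyers = 10.
Market B: pre-tax P* = 36, Q* = 176; post-tax Q = 159.2; per-unit burden on buyers = 4.2.
Difference: 10 vs 4.2 → market A is larger by 5.8.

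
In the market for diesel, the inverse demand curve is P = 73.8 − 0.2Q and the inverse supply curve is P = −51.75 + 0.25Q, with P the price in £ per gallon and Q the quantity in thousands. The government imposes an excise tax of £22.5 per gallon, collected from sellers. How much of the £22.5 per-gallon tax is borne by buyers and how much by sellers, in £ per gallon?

Buyers bear £10 per gallon; sellers bear £12.5 per gallon.

Rewrite in direct form: Qd = 369 − 5P and Qs = 4P + 207.
Before the tax: set 369 − 5P = 4P + 207 → P* = £18, Q* = 279.
With the tax collected from sellers, supply shifts: Qs = 4(P − 22.5) + 207.
New equilibrium: buyers pay £28, sellers receive £5.5, Q = 229. (Wedge: Pb − Ps = 22.5.)
Burden on buyers: £10; on sellers: £12.5. (They sum to £22.5.)
The less price-elastic side of the market bears the larger share of a per-unit tax.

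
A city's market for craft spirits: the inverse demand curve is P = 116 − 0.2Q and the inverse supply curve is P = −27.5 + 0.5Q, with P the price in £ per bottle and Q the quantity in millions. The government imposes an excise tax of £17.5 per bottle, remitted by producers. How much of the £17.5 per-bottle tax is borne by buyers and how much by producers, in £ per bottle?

Inverting to Q(P) form: Qd = 580 − 5P; Qs = 2P + 55.
Before the tax: set 580 − 5P = 2P + 55 → P* = £75, Q* = 205.
With the tax collected from producers, supply shifts: Qs = 2(P − 17.5) + 55.
Solving gives Q = 180 with buyers paying £80 and producers receiving £62.5 (the £17.5 wedge).
Burden on buyers: £5; on producers: £12.5. (They sum to £17.5.)
The less price-elastic side of the market bears the larger share of a per-unit tax.

Buyers bear £5 per bottle; producers bear £12.5 per bottle.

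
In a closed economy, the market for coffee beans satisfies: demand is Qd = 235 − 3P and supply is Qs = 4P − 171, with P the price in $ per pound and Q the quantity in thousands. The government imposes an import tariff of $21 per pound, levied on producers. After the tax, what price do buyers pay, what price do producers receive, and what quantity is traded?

Buyers pay $70; producers receive $49; quantity = 25.

Before the tax: set 235 − 3P = 4P − 171 → P* = $58, Q* = 61.
With the tax collected from producers, supply shifts: Qs = 4(P − 21) − 171.
Solving gives Q = 25 with buyers paying $70 and producers receiving $49 (the $21 wedge).
The less price-elastic side of the market bears the larger share of a per-unit tax.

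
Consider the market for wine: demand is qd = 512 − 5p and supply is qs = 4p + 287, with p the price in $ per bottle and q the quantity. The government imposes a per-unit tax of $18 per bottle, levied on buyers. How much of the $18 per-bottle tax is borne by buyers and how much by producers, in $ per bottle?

Without the tax, 512 − 5p = 4p + 287 gives 9p = 225, so p* = $25 and q* = 387.
With the tax collected from buyers, demand (in seller-price terms) shifts: qd = 512 − 5(p + 18).
New equilibrium: buyers pay $33, producers receive $15, q = 347. (Wedge: pb − ps = 18.)
Burden on buyers: $8; on producers: $10. (They sum to $18.)
The less price-elastic side of the market bears the larger share of a per-unit tax.

Buyers bear $8 per bottle; producers bear $10 per bottle.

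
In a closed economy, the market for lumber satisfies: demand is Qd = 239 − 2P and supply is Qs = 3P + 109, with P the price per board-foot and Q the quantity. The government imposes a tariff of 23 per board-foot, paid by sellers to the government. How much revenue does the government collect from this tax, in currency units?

Without the tax, 239 − 2P = 3P + 109 gives 5P = 130, so P* = 26 and Q* = 187.
With the tax collected from sellers, supply shifts: Qs = 3(P − 23) + 109.
New equilibrium: consumers pay 39.8, sellers receive 16.8, Q = 159.4. (Wedge: Pb − Ps = 23.)
Revenue = t · Q = 23 · 159.4 = 3666.2.

Tax revenue = 3666.2.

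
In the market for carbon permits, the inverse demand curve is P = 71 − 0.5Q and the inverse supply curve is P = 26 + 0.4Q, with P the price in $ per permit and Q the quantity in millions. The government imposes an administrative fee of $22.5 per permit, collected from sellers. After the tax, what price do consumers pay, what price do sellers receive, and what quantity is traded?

Consumers pay $58.5; sellers receive $36; quantity = 25.

Rewrite in direct form: Qd = 142 − 2P and Qs = 2.5P − 65.
Before the tax: set 142 − 2P = 2.5P − 65 → P* = $46, Q* = 50.
With the tax collected from sellers, supply shifts: Qs = 2.5(P − 22.5) − 65.
Solving gives Q = 25 with consumers paying $58.5 and sellers receiving $36 (the $22.5 wedge).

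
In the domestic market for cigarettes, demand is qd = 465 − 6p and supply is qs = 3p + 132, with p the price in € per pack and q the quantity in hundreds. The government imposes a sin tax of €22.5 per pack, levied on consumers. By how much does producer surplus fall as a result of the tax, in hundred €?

Producer surplus falls by €3307.5 hundred.

Without the tax, 465 − 6p = 3p + 132 gives 9p = 333, so p* = €37 and q* = 243.
With the tax collected from consumers, demand (in seller-price terms) shifts: qd = 465 − 6(p + 22.5).
New equilibrium: consumers pay €44.5, suppliers receive €22, q = 198. (Wedge: pb − ps = 22.5.)
ΔPS is the trapezoid between Q = 198 and Q = 243 of height €15: ½ · (243 + 198) · 15 = €3307.5.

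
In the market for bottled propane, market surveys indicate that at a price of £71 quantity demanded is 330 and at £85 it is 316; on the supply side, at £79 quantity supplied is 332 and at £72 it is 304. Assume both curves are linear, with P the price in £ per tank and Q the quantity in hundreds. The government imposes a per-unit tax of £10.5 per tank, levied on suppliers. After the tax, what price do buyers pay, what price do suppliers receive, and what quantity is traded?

Buyers pay £85.4; suppliers receive £74.9; quantity = 315.6.

Demand slope: (316 − 330)/(85 − 71) = -1, so Qd = 401 − P.
Supply slope: (304 − 332)/(72 − 79) = 4, so Qs = 4P + 16.
Before the tax: set 401 − P = 4P + 16 → P* = £77, Q* = 324.
With the tax collected from suppliers, supply shifts: Qs = 4(P − 10.5) + 16.
New equilibrium: buyers pay £85.4, suppliers receive £74.9, Q = 315.6. (Wedge: Pb − Ps = 10.5.)
The less price-elastic side of the market bears the larger share of a per-unit tax.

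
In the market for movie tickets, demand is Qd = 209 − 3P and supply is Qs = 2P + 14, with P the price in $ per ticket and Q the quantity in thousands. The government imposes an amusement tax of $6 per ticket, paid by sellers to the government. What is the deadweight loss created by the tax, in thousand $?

Without the tax, 209 − 3P = 2P + 14 gives 5P = 195, so P* = $39 and Q* = 92.
With the tax collected from sellers, supply shifts: Qs = 2(P − 6) + 14.
Solving gives Q = 84.8 with buyers paying $41.4 and sellers receiving $35.4 (the $6 wedge).
Quantity falls by |ΔQ| = |92 − 84.8| = 7.2.
DWL = ½ · t · |ΔQ| = ½ · 6 · 7.2 = $21.6.

Deadweight loss = $21.6 thousand.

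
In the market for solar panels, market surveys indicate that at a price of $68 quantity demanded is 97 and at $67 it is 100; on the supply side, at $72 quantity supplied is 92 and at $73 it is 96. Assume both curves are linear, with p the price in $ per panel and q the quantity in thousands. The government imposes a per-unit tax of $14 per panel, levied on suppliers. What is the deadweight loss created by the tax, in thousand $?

Deadweight loss = $168 thousand.

Demand slope: (100 − 97)/(67 − 68) = -3, so qd = 301 − 3p.
Supply slope: (96 − 92)/(73 − 72) = 4, so qs = 4p − 196.
Without the tax, 301 − 3p = 4p − 196 gives 7p = 497, so p* = $71 and q* = 88.
With the tax collected from suppliers, supply shifts: qs = 4(p − 14) − 196.
Solving gives q = 64 with buyers paying $79 and suppliers receiving $65 (the $14 wedge).
Quantity falls by |ΔQ| = |88 − 64| = 24.
DWL = ½ · t · |ΔQ| = ½ · 14 · 24 = $168.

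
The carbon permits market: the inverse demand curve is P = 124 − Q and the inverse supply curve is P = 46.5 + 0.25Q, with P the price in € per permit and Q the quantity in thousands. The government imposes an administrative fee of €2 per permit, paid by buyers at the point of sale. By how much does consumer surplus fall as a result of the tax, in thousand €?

Inverting to Q(P) form: Qd = 124 − P; Qs = 4P − 186.
Without the tax, 124 − P = 4P − 186 gives 5P = 310, so P* = €62 and Q* = 62.
With the tax collected from buyers, demand (in seller-price terms) shifts: Qd = 124 − (P + 2).
New equilibrium: buyers pay €63.6, sellers receive €61.6, Q = 60.4. (Wedge: Pb − Ps = 2.)
ΔCS is the trapezoid between Q = 60.4 and Q = 62 of height €1.6: ½ · (62 + 60.4) · 1.6 = €97.92.

Consumer surplus falls by €97.92 thousand.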